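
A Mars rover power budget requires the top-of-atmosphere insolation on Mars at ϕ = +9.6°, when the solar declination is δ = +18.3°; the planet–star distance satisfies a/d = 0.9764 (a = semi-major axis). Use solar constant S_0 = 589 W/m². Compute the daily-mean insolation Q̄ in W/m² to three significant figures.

cos h₀ = −tan(+9.6°) tan(+18.300°) = -0.0559, h₀ = 1.6268 rad.
Bracket: h₀ sin ϕ sin δ + cos ϕ cos δ sin h₀ = 1.6268×0.16677×0.31399 + 0.98600×0.94943×0.99843 = 0.085186 + 0.934668 = 1.019854.
Inverse-square distance factor (a/d)² = 0.9764² = 0.953357.
Q̄ = (S_0/π) × 0.953357 × [bracket] = (589/π) × 0.953357 × 1.019854 = 182.3 W/m².

Q̄ ≈ 182 W/m²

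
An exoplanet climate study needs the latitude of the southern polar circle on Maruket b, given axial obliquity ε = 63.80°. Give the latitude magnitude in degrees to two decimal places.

26.20°

The polar circle is the lowest latitude that experiences at least one full rotation of continuous darkness at the northern-summer solstice; it lies at |ϕ| = 90° − ε = 90° − 63.80° = 26.20°.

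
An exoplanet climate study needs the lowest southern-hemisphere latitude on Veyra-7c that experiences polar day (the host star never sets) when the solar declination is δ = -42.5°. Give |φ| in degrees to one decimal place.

Polar day requires cos H₀ = −tan φ tan δ ≤ −1, i.e. tan φ tan δ ≥ 1.
The boundary is |tan φ| · |tan δ| = 1, so |φ| = 90° − |δ| = 90° − 42.5° = 47.5° in the southern hemisphere.

|φ| = 47.5°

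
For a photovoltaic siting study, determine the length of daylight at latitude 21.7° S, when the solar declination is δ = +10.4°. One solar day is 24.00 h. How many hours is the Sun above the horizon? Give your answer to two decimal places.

11.44 h

cos H₀ = −tan φ · tan δ = −tan(-21.7°) × tan(+10.400°) = 0.0730, so H₀ = 1.4977 rad = 85.81°.
Daylight = 2H₀/(2π) × 24.00 h = (1.4977/π) × 24.00 = 11.44 h.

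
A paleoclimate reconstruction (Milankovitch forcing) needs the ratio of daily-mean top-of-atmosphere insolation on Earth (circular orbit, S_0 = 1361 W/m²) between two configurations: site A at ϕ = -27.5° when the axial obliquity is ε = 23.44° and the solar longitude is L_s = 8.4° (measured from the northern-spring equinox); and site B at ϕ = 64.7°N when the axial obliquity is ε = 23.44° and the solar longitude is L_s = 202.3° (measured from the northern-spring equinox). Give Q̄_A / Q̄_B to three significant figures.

Q̄_A / Q̄_B ≈ 3.66

— Configuration A (ϕ=-27.5°):
Solar declination: sin δ = sin ε · sin L_s = sin 23.44° × sin 8.4° = 0.05811, so δ = +3.331°.
cos h₀ = −tan(-27.5°) tan(+3.331°) = 0.0303, h₀ = 1.5405 rad.
Bracket: h₀ sin ϕ sin δ + cos ϕ cos δ sin h₀ = 1.5405×-0.46175×0.05811 + 0.88701×0.99831×0.99954 = -0.041335 + 0.885104 = 0.843769.
Q̄ = (S_0/π) × [bracket] = (1361/π) × 0.843769 = 365.54 W/m².
— Configuration B (ϕ=+64.7°):
Solar declination: sin δ = sin ε · sin L_s = sin 23.44° × sin 202.3° = -0.15094, so δ = -8.682°.
cos h₀ = −tan(+64.7°) tan(-8.682°) = 0.3230, h₀ = 1.2419 rad.
Bracket: h₀ sin ϕ sin δ + cos ϕ cos δ sin h₀ = 1.2419×0.90408×-0.15094 + 0.42736×0.98854×0.94639 = -0.169472 + 0.399814 = 0.230342.
Q̄ = (S_0/π) × [bracket] = (1361/π) × 0.230342 = 99.789 W/m².
Ratio Q̄_A / Q̄_B = 365.54 / 99.789 = 3.663.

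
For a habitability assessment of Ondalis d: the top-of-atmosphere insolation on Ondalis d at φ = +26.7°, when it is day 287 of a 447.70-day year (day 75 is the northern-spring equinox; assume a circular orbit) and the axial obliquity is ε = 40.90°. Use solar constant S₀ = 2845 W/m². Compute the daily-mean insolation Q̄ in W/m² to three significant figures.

Solar longitude: λ_s = 360° × (287 − 75)/447.70 = 170.471°.
sin δ = sin 40.90° × sin 170.471° = 0.10839, so δ = +6.222°.
cos H₀ = −tan(+26.7°) tan(+6.222°) = -0.0548, H₀ = 1.6257 rad.
Bracket: H₀ sin φ sin δ + cos φ cos δ sin H₀ = 1.6257×0.44932×0.10839 + 0.89337×0.99411×0.99850 = 0.079175 + 0.886776 = 0.965951.
Q̄ = (S₀/π) × [bracket] = (2845/π) × 0.965951 = 874.8 W/m².

Q̄ ≈ 875 W/m²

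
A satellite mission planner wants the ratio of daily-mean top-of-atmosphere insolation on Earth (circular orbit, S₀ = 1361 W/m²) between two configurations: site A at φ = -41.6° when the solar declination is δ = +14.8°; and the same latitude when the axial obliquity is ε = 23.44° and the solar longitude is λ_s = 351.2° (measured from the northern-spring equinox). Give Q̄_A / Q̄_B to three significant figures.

— Configuration A (φ=-41.6°):
cos H₀ = −tan(-41.6°) tan(+14.800°) = 0.2346, H₀ = 1.3340 rad.
Bracket: H₀ sin φ sin δ + cos φ cos δ sin H₀ = 1.3340×-0.66393×0.25545 + 0.74780×0.96682×0.97210 = -0.226248 + 0.702817 = 0.476569.
Q̄ = (S₀/π) × [bracket] = (1361/π) × 0.476569 = 206.46 W/m².
— Configuration B (φ=-41.6°):
Solar declination: sin δ = sin ε · sin λ_s = sin 23.44° × sin 351.2° = -0.06086, so δ = -3.489°.
cos H₀ = −tan(-41.6°) tan(-3.489°) = -0.0541, H₀ = 1.6250 rad.
Bracket: H₀ sin φ sin δ + cos φ cos δ sin H₀ = 1.6250×-0.66393×-0.06086 + 0.74780×0.99815×0.99853 = 0.065661 + 0.745319 = 0.810980.
Q̄ = (S₀/π) × [bracket] = (1361/π) × 0.810980 = 351.33 W/m².
Ratio Q̄_A / Q̄_B = 206.46 / 351.33 = 0.5877.

Q̄_A / Q̄_B ≈ 0.588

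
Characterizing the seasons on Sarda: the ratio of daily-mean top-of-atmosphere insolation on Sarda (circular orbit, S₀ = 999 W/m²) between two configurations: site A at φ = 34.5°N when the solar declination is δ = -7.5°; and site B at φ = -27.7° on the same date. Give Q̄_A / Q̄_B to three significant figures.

— Configuration A (φ=+34.5°):
cos H₀ = −tan(+34.5°) tan(-7.500°) = 0.0905, H₀ = 1.4802 rad.
Bracket: H₀ sin φ sin δ + cos φ cos δ sin H₀ = 1.4802×0.56641×-0.13053 + 0.82413×0.99144×0.99590 = -0.109436 + 0.813725 = 0.704289.
Q̄ = (S₀/π) × [bracket] = (999/π) × 0.704289 = 223.96 W/m².
— Configuration B (φ=-27.7°):
cos H₀ = −tan(-27.7°) tan(-7.500°) = -0.0691, H₀ = 1.6400 rad.
Bracket: H₀ sin φ sin δ + cos φ cos δ sin H₀ = 1.6400×-0.46484×-0.13053 + 0.88539×0.99144×0.99761 = 0.099508 + 0.875713 = 0.975221.
Q̄ = (S₀/π) × [bracket] = (999/π) × 0.975221 = 310.11 W/m².
Ratio Q̄_A / Q̄_B = 223.96 / 310.11 = 0.7222.

Q̄_A / Q̄_B ≈ 0.722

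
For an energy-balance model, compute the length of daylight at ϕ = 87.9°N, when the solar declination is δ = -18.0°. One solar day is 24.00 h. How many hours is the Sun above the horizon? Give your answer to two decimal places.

0.00 h

cos h₀ = −tan ϕ · tan δ = 8.8610 ≥ 1, so the Sun never rises (polar night) and h₀ = 0.
Daylight = 2h₀/(2π) × 24.00 h = (0.0000/π) × 24.00 = 0.00 h.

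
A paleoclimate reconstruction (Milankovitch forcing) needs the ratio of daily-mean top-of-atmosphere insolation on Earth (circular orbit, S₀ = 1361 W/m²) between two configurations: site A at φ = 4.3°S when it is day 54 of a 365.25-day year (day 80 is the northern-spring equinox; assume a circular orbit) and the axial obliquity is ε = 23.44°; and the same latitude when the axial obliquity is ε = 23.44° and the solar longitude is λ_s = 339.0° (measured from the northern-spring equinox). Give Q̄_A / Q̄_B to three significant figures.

Q̄_A / Q̄_B ≈ 0.999

— Configuration A (φ=-4.3°):
Solar longitude: λ_s = 360° × (54 − 80)/365.25 = -25.626°, i.e. -25.626° + 360° = 334.374°.
sin δ = sin 23.44° × sin 334.374° = -0.17204, so δ = -9.907°.
cos H₀ = −tan(-4.3°) tan(-9.907°) = -0.0131, H₀ = 1.5839 rad.
Bracket: H₀ sin φ sin δ + cos φ cos δ sin H₀ = 1.5839×-0.07498×-0.17204 + 0.99719×0.98509×0.99991 = 0.020432 + 0.982233 = 1.002665.
Q̄ = (S₀/π) × [bracket] = (1361/π) × 1.002665 = 434.37 W/m².
— Configuration B (φ=-4.3°):
Solar declination: sin δ = sin ε · sin λ_s = sin 23.44° × sin 339.0° = -0.14255, so δ = -8.196°.
cos H₀ = −tan(-4.3°) tan(-8.196°) = -0.0108, H₀ = 1.5816 rad.
Bracket: H₀ sin φ sin δ + cos φ cos δ sin H₀ = 1.5816×-0.07498×-0.14255 + 0.99719×0.98979×0.99994 = 0.016905 + 0.986949 = 1.003854.
Q̄ = (S₀/π) × [bracket] = (1361/π) × 1.003854 = 434.89 W/m².
Ratio Q̄_A / Q̄_B = 434.37 / 434.89 = 0.9988.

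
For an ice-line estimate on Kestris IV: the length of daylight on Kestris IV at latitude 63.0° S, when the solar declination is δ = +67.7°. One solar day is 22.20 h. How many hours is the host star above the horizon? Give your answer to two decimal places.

cos h₀ = −tan ϕ · tan δ = 4.7853 ≥ 1, so the host star never rises (polar night) and h₀ = 0.
Daylight = 2h₀/(2π) × 22.20 h = (0.0000/π) × 22.20 = 0.00 h.

0.00 h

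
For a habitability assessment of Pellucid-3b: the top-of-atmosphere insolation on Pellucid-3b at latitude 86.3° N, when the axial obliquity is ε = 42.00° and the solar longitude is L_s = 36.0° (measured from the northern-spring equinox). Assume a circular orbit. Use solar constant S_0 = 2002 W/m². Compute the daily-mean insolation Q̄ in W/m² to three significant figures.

Solar declination: sin δ = sin ε · sin L_s = sin 42.00° × sin 36.0° = 0.39331, so δ = +23.160°.
cos h₀ = −tan(+86.3°) tan(+23.160°) = -6.6151 ≤ −1 ⇒ polar day, h₀ = π.
Bracket: h₀ sin ϕ sin δ + cos ϕ cos δ sin h₀ = 3.1416×0.99792×0.39331 + 0.06453×0.91941×0.00000 = 1.233053 + 0.000000 = 1.233053.
Q̄ = (S_0/π) × [bracket] = (2002/π) × 1.233053 = 785.8 W/m².

Q̄ ≈ 786 W/m²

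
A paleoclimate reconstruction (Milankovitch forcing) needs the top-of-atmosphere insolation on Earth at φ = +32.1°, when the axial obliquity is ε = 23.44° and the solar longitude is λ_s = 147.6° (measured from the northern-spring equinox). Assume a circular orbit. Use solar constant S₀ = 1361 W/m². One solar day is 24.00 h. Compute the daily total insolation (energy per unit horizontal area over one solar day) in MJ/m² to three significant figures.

37.9 MJ/m²

Solar declination: sin δ = sin ε · sin λ_s = sin 23.44° × sin 147.6° = 0.21315, so δ = +12.307°.
cos H₀ = −tan(+32.1°) tan(+12.307°) = -0.1369, H₀ = 1.7081 rad.
Bracket: H₀ sin φ sin δ + cos φ cos δ sin H₀ = 1.7081×0.53140×0.21315 + 0.84712×0.97702×0.99059 = 0.193473 + 0.819865 = 1.013338.
Q̄ = (S₀/π) × [bracket] = (1361/π) × 1.013338 = 439.00 W/m².
Daily total = Q̄ × 24.00 h × 3600 s/h = 439.00 × 24.00 × 3600 / 10⁶ = 37.93 MJ/m².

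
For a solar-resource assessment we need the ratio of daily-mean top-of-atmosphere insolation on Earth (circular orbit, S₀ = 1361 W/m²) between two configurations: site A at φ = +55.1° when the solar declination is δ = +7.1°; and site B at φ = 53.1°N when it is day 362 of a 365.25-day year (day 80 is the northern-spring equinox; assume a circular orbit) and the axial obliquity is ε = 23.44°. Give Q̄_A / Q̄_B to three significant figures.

Q̄_A / Q̄_B ≈ 4.92

— Configuration A (φ=+55.1°):
cos H₀ = −tan(+55.1°) tan(+7.100°) = -0.1785, H₀ = 1.7503 rad.
Bracket: H₀ sin φ sin δ + cos φ cos δ sin H₀ = 1.7503×0.82015×0.12360 + 0.57215×0.99233×0.98393 = 0.177429 + 0.558638 = 0.736067.
Q̄ = (S₀/π) × [bracket] = (1361/π) × 0.736067 = 318.88 W/m².
— Configuration B (φ=+53.1°):
Solar longitude: λ_s = 360° × (362 − 80)/365.25 = 277.947°.
sin δ = sin 23.44° × sin 277.947° = -0.39397, so δ = -23.202°.
cos H₀ = −tan(+53.1°) tan(-23.202°) = 0.5709, H₀ = 0.9632 rad.
Bracket: H₀ sin φ sin δ + cos φ cos δ sin H₀ = 0.9632×0.79968×-0.39397 + 0.60042×0.91912×0.82103 = -0.303456 + 0.453092 = 0.149636.
Q̄ = (S₀/π) × [bracket] = (1361/π) × 0.149636 = 64.825 W/m².
Ratio Q̄_A / Q̄_B = 318.88 / 64.825 = 4.919.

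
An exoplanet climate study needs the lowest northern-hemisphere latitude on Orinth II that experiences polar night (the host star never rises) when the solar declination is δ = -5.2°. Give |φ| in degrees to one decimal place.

Polar night requires cos H₀ = −tan φ tan δ ≥ 1, i.e. tan φ tan δ ≤ −1.
The boundary is |tan φ| · |tan δ| = 1, so |φ| = 90° − |δ| = 90° − 5.2° = 84.8° in the northern hemisphere.

|φ| = 84.8°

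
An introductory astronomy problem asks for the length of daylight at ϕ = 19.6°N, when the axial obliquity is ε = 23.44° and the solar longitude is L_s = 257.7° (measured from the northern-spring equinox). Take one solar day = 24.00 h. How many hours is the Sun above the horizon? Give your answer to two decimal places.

10.85 h

Solar declination: sin δ = sin ε · sin L_s = sin 23.44° × sin 257.7° = -0.38866, so δ = -22.871°.
cos h₀ = −tan ϕ · tan δ = −tan(+19.6°) × tan(-22.871°) = 0.1502, so h₀ = 1.4200 rad = 81.36°.
Daylight = 2h₀/(2π) × 24.00 h = (1.4200/π) × 24.00 = 10.85 h.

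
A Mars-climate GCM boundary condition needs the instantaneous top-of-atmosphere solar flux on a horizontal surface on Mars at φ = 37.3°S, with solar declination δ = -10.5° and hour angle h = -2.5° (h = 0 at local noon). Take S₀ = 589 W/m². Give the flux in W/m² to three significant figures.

525 W/m²

cos θ_z = sin φ sin δ + cos φ cos δ cos h = 0.110433 + 0.781409 = 0.891842.
Flux = S₀ · cos θ_z = 589 × 0.891842 = 525.3 W/m².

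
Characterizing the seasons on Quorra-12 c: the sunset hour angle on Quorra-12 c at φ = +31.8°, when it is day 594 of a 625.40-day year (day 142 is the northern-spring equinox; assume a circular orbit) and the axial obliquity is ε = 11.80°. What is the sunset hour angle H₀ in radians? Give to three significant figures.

Solar longitude: λ_s = 360° × (594 − 142)/625.40 = 260.185°.
sin δ = sin 11.80° × sin 260.185° = -0.20150, so δ = -11.625°.
cos H₀ = −tan φ · tan δ = −tan(+31.8°) × tan(-11.625°) = 0.1276, so H₀ = 1.4429 rad = 82.67°.

H₀ = 1.44 rad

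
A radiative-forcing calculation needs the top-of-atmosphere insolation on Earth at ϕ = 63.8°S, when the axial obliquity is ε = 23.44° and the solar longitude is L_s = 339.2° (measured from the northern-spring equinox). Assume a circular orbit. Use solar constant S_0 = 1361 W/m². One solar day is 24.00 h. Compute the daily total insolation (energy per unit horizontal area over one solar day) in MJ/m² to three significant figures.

Solar declination: sin δ = sin ε · sin L_s = sin 23.44° × sin 339.2° = -0.14126, so δ = -8.121°.
cos h₀ = −tan(-63.8°) tan(-8.121°) = -0.2900, h₀ = 1.8650 rad.
Bracket: h₀ sin ϕ sin δ + cos ϕ cos δ sin h₀ = 1.8650×-0.89726×-0.14126 + 0.44151×0.98997×0.95703 = 0.236383 + 0.418300 = 0.654683.
Q̄ = (S_0/π) × [bracket] = (1361/π) × 0.654683 = 283.62 W/m².
Daily total = Q̄ × 24.00 h × 3600 s/h = 283.62 × 24.00 × 3600 / 10⁶ = 24.50 MJ/m².

24.5 MJ/m²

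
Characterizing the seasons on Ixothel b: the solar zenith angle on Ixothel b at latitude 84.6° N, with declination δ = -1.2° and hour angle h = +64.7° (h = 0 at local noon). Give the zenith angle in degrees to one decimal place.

cos θ_z = sin ϕ sin δ + cos ϕ cos δ cos h = -0.020849 + 0.040209 = 0.019360.
θ_z = arccos(0.019360) = 88.9°.

θ_z = 88.9°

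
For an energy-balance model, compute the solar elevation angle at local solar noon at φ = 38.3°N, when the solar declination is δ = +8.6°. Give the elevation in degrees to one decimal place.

At local noon the hour angle is zero, so the zenith angle equals |φ − δ| = |+38.3° − (+8.600°)| = 29.700°.
Elevation = 90° − 29.700° = 60.3°.

60.3°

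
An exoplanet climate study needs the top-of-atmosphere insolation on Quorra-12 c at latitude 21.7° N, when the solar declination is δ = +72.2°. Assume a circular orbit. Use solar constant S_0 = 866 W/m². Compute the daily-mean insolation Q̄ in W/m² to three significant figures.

Q̄ ≈ 305 W/m²

cos h₀ = −tan(+21.7°) tan(+72.200°) = -1.2395 ≤ −1 ⇒ polar day, h₀ = π.
Bracket: h₀ sin ϕ sin δ + cos ϕ cos δ sin h₀ = 3.1416×0.36975×0.95213 + 0.92913×0.30570×0.00000 = 1.106000 + 0.000000 = 1.106000.
Q̄ = (S_0/π) × [bracket] = (866/π) × 1.106000 = 304.9 W/m².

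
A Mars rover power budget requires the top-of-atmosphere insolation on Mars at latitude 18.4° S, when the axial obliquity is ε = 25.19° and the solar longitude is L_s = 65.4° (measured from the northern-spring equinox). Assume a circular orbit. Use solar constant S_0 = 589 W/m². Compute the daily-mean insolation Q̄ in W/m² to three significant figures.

Solar declination: sin δ = sin ε · sin L_s = sin 25.19° × sin 65.4° = 0.38699, so δ = +22.767°.
cos h₀ = −tan(-18.4°) tan(+22.767°) = 0.1396, h₀ = 1.4307 rad.
Bracket: h₀ sin ϕ sin δ + cos ϕ cos δ sin h₀ = 1.4307×-0.31565×0.38699 + 0.94888×0.92208×0.99021 = -0.174765 + 0.866378 = 0.691613.
Q̄ = (S_0/π) × [bracket] = (589/π) × 0.691613 = 129.7 W/m².

Q̄ ≈ 130 W/m²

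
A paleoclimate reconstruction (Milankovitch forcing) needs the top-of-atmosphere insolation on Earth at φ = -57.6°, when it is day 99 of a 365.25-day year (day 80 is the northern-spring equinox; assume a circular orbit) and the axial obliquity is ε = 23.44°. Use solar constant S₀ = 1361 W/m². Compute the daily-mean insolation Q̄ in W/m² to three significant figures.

Solar longitude: λ_s = 360° × (99 − 80)/365.25 = 18.727°.
sin δ = sin 23.44° × sin 18.727° = 0.12771, so δ = +7.337°.
cos H₀ = −tan(-57.6°) tan(+7.337°) = 0.2029, H₀ = 1.3665 rad.
Bracket: H₀ sin φ sin δ + cos φ cos δ sin H₀ = 1.3665×-0.84433×0.12771 + 0.53583×0.99181×0.97920 = -0.147349 + 0.520388 = 0.373039.
Q̄ = (S₀/π) × [bracket] = (1361/π) × 0.373039 = 161.6 W/m².

Q̄ ≈ 162 W/m²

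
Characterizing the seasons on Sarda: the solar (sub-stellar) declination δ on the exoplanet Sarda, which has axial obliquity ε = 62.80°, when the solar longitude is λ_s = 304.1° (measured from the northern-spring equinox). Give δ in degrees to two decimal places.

δ = -47.43°

sin δ = sin ε · sin λ_s = sin 62.80° × sin 304.1° = -0.736490.
δ = arcsin(-0.736490) = -47.43°.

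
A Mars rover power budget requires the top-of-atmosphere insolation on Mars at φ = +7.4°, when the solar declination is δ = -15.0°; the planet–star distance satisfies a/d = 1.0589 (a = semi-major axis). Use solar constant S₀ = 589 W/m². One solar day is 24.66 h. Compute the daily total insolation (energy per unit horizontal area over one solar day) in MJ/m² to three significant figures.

cos H₀ = −tan(+7.4°) tan(-15.000°) = 0.0348, H₀ = 1.5360 rad.
Bracket: H₀ sin φ sin δ + cos φ cos δ sin H₀ = 1.5360×0.12880×-0.25882 + 0.99167×0.96593×0.99939 = -0.051204 + 0.957299 = 0.906095.
Inverse-square distance factor (a/d)² = 1.0589² = 1.121269.
Q̄ = (S₀/π) × 1.121269 × [bracket] = (589/π) × 1.121269 × 0.906095 = 190.48 W/m².
Daily total = Q̄ × 24.66 h × 3600 s/h = 190.48 × 24.66 × 3600 / 10⁶ = 16.91 MJ/m².

16.9 MJ/m²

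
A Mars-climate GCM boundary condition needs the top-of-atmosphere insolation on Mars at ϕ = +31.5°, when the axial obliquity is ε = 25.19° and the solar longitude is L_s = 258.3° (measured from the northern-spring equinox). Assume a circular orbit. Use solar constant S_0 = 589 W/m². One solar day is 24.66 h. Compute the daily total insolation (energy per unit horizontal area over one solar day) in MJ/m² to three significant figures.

Solar declination: sin δ = sin ε · sin L_s = sin 25.19° × sin 258.3° = -0.41678, so δ = -24.631°.
cos h₀ = −tan(+31.5°) tan(-24.631°) = 0.2810, h₀ = 1.2860 rad.
Bracket: h₀ sin ϕ sin δ + cos ϕ cos δ sin h₀ = 1.2860×0.52250×-0.41678 + 0.85264×0.90901×0.95972 = -0.280049 + 0.743839 = 0.463790.
Q̄ = (S_0/π) × [bracket] = (589/π) × 0.463790 = 86.953 W/m².
Daily total = Q̄ × 24.66 h × 3600 s/h = 86.953 × 24.66 × 3600 / 10⁶ = 7.719 MJ/m².

7.72 MJ/m²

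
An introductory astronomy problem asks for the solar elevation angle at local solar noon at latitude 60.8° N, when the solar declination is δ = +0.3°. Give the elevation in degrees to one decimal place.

At local noon the hour angle is zero, so the zenith angle equals |ϕ − δ| = |+60.8° − (+0.300°)| = 60.500°.
Elevation = 90° − 60.500° = 29.5°.

29.5°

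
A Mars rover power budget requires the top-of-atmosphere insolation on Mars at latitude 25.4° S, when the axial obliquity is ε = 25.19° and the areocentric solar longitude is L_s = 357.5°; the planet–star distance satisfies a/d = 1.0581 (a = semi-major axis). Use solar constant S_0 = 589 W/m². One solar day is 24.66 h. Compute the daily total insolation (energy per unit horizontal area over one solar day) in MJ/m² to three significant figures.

sin δ = sin 25.19° × sin 357.5° = -0.01857, so δ = -1.064°.
cos h₀ = −tan(-25.4°) tan(-1.064°) = -0.0088, h₀ = 1.5796 rad.
Bracket: h₀ sin ϕ sin δ + cos ϕ cos δ sin h₀ = 1.5796×-0.42894×-0.01857 + 0.90334×0.99983×0.99996 = 0.012582 + 0.903150 = 0.915732.
Inverse-square distance factor (a/d)² = 1.0581² = 1.119576.
Q̄ = (S_0/π) × 1.119576 × [bracket] = (589/π) × 1.119576 × 0.915732 = 192.22 W/m².
Daily total = Q̄ × 24.66 h × 3600 s/h = 192.22 × 24.66 × 3600 / 10⁶ = 17.06 MJ/m².

17.1 MJ/m²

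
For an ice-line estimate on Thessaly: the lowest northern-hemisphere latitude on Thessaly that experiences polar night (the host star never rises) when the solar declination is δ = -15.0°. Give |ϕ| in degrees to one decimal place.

|ϕ| = 75.0°

Polar night requires cos h₀ = −tan ϕ tan δ ≥ 1, i.e. tan ϕ tan δ ≤ −1.
The boundary is |tan ϕ| · |tan δ| = 1, so |ϕ| = 90° − |δ| = 90° − 15.0° = 75.0° in the northern hemisphere.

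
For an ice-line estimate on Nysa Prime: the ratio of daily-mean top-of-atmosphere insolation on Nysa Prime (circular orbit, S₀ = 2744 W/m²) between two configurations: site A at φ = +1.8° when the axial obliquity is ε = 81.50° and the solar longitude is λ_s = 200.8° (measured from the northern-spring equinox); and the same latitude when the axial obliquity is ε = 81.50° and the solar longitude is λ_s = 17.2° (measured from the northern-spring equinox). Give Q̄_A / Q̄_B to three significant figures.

Q̄_A / Q̄_B ≈ 0.947

— Configuration A (φ=+1.8°):
Solar declination: sin δ = sin ε · sin λ_s = sin 81.50° × sin 200.8° = -0.35121, so δ = -20.561°.
cos H₀ = −tan(+1.8°) tan(-20.561°) = 0.0118, H₀ = 1.5590 rad.
Bracket: H₀ sin φ sin δ + cos φ cos δ sin H₀ = 1.5590×0.03141×-0.35121 + 0.99951×0.93630×0.99993 = -0.017198 + 0.935776 = 0.918578.
Q̄ = (S₀/π) × [bracket] = (2744/π) × 0.918578 = 802.32 W/m².
— Configuration B (φ=+1.8°):
Solar declination: sin δ = sin ε · sin λ_s = sin 81.50° × sin 17.2° = 0.29246, so δ = +17.005°.
cos H₀ = −tan(+1.8°) tan(+17.005°) = -0.0096, H₀ = 1.5804 rad.
Bracket: H₀ sin φ sin δ + cos φ cos δ sin H₀ = 1.5804×0.03141×0.29246 + 0.99951×0.95628×0.99995 = 0.014518 + 0.955764 = 0.970282.
Q̄ = (S₀/π) × [bracket] = (2744/π) × 0.970282 = 847.49 W/m².
Ratio Q̄_A / Q̄_B = 802.32 / 847.49 = 0.9467.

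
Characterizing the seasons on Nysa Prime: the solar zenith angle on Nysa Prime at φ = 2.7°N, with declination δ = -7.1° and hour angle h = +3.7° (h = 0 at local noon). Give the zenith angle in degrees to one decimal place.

cos θ_z = sin φ sin δ + cos φ cos δ cos h = -0.005822 + 0.989164 = 0.983342.
θ_z = arccos(0.983342) = 10.5°.

θ_z = 10.5°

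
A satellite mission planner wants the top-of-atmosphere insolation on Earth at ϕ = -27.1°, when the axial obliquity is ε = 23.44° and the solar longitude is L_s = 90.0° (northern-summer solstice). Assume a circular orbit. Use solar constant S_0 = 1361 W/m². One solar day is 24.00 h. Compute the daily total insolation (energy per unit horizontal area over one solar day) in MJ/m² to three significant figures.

20.7 MJ/m²

Solar declination: sin δ = sin ε · sin L_s = sin 23.44° × sin 90.0° = 0.39779, so δ = +23.440°.
cos h₀ = −tan(-27.1°) tan(+23.440°) = 0.2219, h₀ = 1.3471 rad.
Bracket: h₀ sin ϕ sin δ + cos ϕ cos δ sin h₀ = 1.3471×-0.45554×0.39779 + 0.89021×0.91748×0.97508 = -0.244107 + 0.796396 = 0.552289.
Q̄ = (S_0/π) × [bracket] = (1361/π) × 0.552289 = 239.26 W/m².
Daily total = Q̄ × 24.00 h × 3600 s/h = 239.26 × 24.00 × 3600 / 10⁶ = 20.67 MJ/m².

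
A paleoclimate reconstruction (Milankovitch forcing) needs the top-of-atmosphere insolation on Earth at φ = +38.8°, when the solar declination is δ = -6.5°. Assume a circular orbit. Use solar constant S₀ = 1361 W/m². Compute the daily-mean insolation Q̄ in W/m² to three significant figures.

Q̄ ≈ 289 W/m²

cos H₀ = −tan(+38.8°) tan(-6.500°) = 0.0916, H₀ = 1.4791 rad.
Bracket: H₀ sin φ sin δ + cos φ cos δ sin H₀ = 1.4791×0.62660×-0.11320 + 0.77934×0.99357×0.99580 = -0.104914 + 0.771077 = 0.666163.
Q̄ = (S₀/π) × [bracket] = (1361/π) × 0.666163 = 288.6 W/m².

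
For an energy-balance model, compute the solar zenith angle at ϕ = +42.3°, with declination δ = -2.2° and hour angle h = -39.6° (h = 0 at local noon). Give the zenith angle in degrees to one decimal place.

cos θ_z = sin ϕ sin δ + cos ϕ cos δ cos h = -0.025835 + 0.569475 = 0.543640.
θ_z = arccos(0.543640) = 57.1°.

θ_z = 57.1°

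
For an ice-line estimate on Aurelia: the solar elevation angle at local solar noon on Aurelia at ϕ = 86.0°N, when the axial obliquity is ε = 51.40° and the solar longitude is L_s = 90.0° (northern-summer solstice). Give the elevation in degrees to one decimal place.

Solar declination: sin δ = sin ε · sin L_s = sin 51.40° × sin 90.0° = 0.78152, so δ = +51.400°.
At local noon the hour angle is zero, so the zenith angle equals |ϕ − δ| = |+86.0° − (+51.400°)| = 34.600°.
Elevation = 90° − 34.600° = 55.4°.

55.4°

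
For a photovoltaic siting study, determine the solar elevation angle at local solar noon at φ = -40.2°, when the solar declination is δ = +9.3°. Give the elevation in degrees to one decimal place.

At local noon the hour angle is zero, so the zenith angle equals |φ − δ| = |-40.2° − (+9.300°)| = 49.500°.
Elevation = 90° − 49.500° = 40.5°.

40.5°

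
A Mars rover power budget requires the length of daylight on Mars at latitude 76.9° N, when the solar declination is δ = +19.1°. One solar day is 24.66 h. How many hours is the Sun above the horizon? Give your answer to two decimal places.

24.66 h

Sunrise equation: cos h₀ = −tan ϕ · tan δ = -1.4881 ≤ −1, so the Sun never sets (polar day) and h₀ = π.
Daylight = 2h₀/(2π) × 24.66 h = (3.1416/π) × 24.66 = 24.66 h.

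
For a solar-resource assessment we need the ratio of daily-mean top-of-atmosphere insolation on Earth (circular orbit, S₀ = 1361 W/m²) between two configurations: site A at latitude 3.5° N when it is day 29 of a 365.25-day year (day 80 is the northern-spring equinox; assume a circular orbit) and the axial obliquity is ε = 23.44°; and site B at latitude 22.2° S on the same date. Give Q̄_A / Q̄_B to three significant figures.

— Configuration A (φ=+3.5°):
Solar longitude: λ_s = 360° × (29 − 80)/365.25 = -50.267°, i.e. -50.267° + 360° = 309.733°.
sin δ = sin 23.44° × sin 309.733° = -0.30591, so δ = -17.813°.
cos H₀ = −tan(+3.5°) tan(-17.813°) = 0.0197, H₀ = 1.5511 rad.
Bracket: H₀ sin φ sin δ + cos φ cos δ sin H₀ = 1.5511×0.06105×-0.30591 + 0.99813×0.95206×0.99981 = -0.028968 + 0.950099 = 0.921131.
Q̄ = (S₀/π) × [bracket] = (1361/π) × 0.921131 = 399.05 W/m².
— Configuration B (φ=-22.2°):
cos H₀ = −tan(-22.2°) tan(-17.813°) = -0.1311, H₀ = 1.7023 rad.
Bracket: H₀ sin φ sin δ + cos φ cos δ sin H₀ = 1.7023×-0.37784×-0.30591 + 0.92587×0.95206×0.99137 = 0.196760 + 0.873877 = 1.070637.
Q̄ = (S₀/π) × [bracket] = (1361/π) × 1.070637 = 463.82 W/m².
Ratio Q̄_A / Q̄_B = 399.05 / 463.82 = 0.8604.

Q̄_A / Q̄_B ≈ 0.860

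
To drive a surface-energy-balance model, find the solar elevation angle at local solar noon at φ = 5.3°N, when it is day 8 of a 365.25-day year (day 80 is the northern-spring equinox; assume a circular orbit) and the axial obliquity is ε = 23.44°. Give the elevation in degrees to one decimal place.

Solar longitude: λ_s = 360° × (8 − 80)/365.25 = -70.965°, i.e. -70.965° + 360° = 289.035°.
sin δ = sin 23.44° × sin 289.035° = -0.37604, so δ = -22.088°.
At local noon the hour angle is zero, so the zenith angle equals |φ − δ| = |+5.3° − (-22.088°)| = 27.388°.
Elevation = 90° − 27.388° = 62.6°.

62.6°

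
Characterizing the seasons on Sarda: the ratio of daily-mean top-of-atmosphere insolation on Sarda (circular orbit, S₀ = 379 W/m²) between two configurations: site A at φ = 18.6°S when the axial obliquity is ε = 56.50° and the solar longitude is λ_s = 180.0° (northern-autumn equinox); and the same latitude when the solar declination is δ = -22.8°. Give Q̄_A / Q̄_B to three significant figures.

— Configuration A (φ=-18.6°):
Solar declination: sin δ = sin ε · sin λ_s = sin 56.50° × sin 180.0° = 0.00000, so δ = +0.000°.
cos H₀ = −tan(-18.6°) tan(+0.000°) = 0.0000, H₀ = 1.5708 rad.
Bracket: H₀ sin φ sin δ + cos φ cos δ sin H₀ = 1.5708×-0.31896×0.00000 + 0.94777×1.00000×1.00000 = -0.000000 + 0.947770 = 0.947770.
Q̄ = (S₀/π) × [bracket] = (379/π) × 0.947770 = 114.34 W/m².
— Configuration B (φ=-18.6°):
cos H₀ = −tan(-18.6°) tan(-22.800°) = -0.1415, H₀ = 1.7127 rad.
Bracket: H₀ sin φ sin δ + cos φ cos δ sin H₀ = 1.7127×-0.31896×-0.38752 + 0.94777×0.92186×0.98994 = 0.211696 + 0.864922 = 1.076618.
Q̄ = (S₀/π) × [bracket] = (379/π) × 1.076618 = 129.88 W/m².
Ratio Q̄_A / Q̄_B = 114.34 / 129.88 = 0.8804.

Q̄_A / Q̄_B ≈ 0.880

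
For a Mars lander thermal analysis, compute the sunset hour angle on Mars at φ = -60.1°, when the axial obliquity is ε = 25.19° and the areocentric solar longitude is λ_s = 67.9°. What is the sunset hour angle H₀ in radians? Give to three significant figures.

sin δ = sin 25.19° × sin 67.9° = 0.39435, so δ = +23.225°.
cos H₀ = −tan φ · tan δ = −tan(-60.1°) × tan(+23.225°) = 0.7463, so H₀ = 0.7283 rad = 41.73°.

H₀ = 0.728 rad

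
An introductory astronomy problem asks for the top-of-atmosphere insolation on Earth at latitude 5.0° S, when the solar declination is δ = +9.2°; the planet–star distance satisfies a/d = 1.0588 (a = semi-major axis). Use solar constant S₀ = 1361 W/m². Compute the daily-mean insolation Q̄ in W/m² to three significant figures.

Q̄ ≈ 467 W/m²

cos H₀ = −tan(-5.0°) tan(+9.200°) = 0.0142, H₀ = 1.5566 rad.
Bracket: H₀ sin φ sin δ + cos φ cos δ sin H₀ = 1.5566×-0.08716×0.15988 + 0.99619×0.98714×0.99990 = -0.021691 + 0.983281 = 0.961590.
Inverse-square distance factor (a/d)² = 1.0588² = 1.121057.
Q̄ = (S₀/π) × 1.121057 × [bracket] = (1361/π) × 1.121057 × 0.961590 = 467.0 W/m².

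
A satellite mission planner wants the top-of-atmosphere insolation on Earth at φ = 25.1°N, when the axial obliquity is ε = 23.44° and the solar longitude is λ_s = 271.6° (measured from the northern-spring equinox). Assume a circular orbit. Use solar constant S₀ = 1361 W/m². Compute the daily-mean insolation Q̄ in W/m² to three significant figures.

Q̄ ≈ 253 W/m²

Solar declination: sin δ = sin ε · sin λ_s = sin 23.44° × sin 271.6° = -0.39763, so δ = -23.430°.
cos H₀ = −tan(+25.1°) tan(-23.430°) = 0.2030, H₀ = 1.3664 rad.
Bracket: H₀ sin φ sin δ + cos φ cos δ sin H₀ = 1.3664×0.42420×-0.39763 + 0.90557×0.91754×0.97918 = -0.230477 + 0.813597 = 0.583120.
Q̄ = (S₀/π) × [bracket] = (1361/π) × 0.583120 = 252.6 W/m².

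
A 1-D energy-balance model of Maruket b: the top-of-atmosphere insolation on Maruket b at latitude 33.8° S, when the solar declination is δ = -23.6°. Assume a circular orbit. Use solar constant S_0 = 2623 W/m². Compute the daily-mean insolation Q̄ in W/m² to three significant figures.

cos h₀ = −tan(-33.8°) tan(-23.600°) = -0.2925, h₀ = 1.8676 rad.
Bracket: h₀ sin ϕ sin δ + cos ϕ cos δ sin h₀ = 1.8676×-0.55630×-0.40035 + 0.83098×0.91636×0.95627 = 0.415942 + 0.728177 = 1.144119.
Q̄ = (S_0/π) × [bracket] = (2623/π) × 1.144119 = 955.3 W/m².

Q̄ ≈ 955 W/m²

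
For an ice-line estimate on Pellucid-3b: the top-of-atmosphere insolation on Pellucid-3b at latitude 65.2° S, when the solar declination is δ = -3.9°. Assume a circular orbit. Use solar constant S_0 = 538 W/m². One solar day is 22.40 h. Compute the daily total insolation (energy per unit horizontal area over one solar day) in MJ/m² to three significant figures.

7.18 MJ/m²

cos h₀ = −tan(-65.2°) tan(-3.900°) = -0.1475, h₀ = 1.7189 rad.
Bracket: h₀ sin ϕ sin δ + cos ϕ cos δ sin h₀ = 1.7189×-0.90778×-0.06802 + 0.41945×0.99768×0.98906 = 0.106137 + 0.413899 = 0.520036.
Q̄ = (S_0/π) × [bracket] = (538/π) × 0.520036 = 89.057 W/m².
Daily total = Q̄ × 22.40 h × 3600 s/h = 89.057 × 22.40 × 3600 / 10⁶ = 7.182 MJ/m².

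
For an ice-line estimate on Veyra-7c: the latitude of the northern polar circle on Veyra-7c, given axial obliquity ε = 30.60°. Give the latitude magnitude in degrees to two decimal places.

The polar circle is the lowest latitude that experiences at least one full rotation of continuous daylight at the northern-summer solstice; it lies at |φ| = 90° − ε = 90° − 30.60° = 59.40°.

59.40°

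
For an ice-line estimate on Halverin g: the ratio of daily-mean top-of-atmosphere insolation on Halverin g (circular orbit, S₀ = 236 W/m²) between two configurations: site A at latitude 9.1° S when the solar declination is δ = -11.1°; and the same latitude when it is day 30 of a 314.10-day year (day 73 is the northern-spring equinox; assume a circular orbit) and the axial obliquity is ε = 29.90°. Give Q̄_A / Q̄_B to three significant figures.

— Configuration A (φ=-9.1°):
cos H₀ = −tan(-9.1°) tan(-11.100°) = -0.0314, H₀ = 1.6022 rad.
Bracket: H₀ sin φ sin δ + cos φ cos δ sin H₀ = 1.6022×-0.15816×-0.19252 + 0.98741×0.98129×0.99951 = 0.048785 + 0.968461 = 1.017246.
Q̄ = (S₀/π) × [bracket] = (236/π) × 1.017246 = 76.417 W/m².
— Configuration B (φ=-9.1°):
Solar longitude: λ_s = 360° × (30 − 73)/314.10 = -49.284°, i.e. -49.284° + 360° = 310.716°.
sin δ = sin 29.90° × sin 310.716° = -0.37783, so δ = -22.199°.
cos H₀ = −tan(-9.1°) tan(-22.199°) = -0.0654, H₀ = 1.6362 rad.
Bracket: H₀ sin φ sin δ + cos φ cos δ sin H₀ = 1.6362×-0.15816×-0.37783 + 0.98741×0.92588×0.99786 = 0.097775 + 0.912267 = 1.010042.
Q̄ = (S₀/π) × [bracket] = (236/π) × 1.010042 = 75.875 W/m².
Ratio Q̄_A / Q̄_B = 76.417 / 75.875 = 1.007.

Q̄_A / Q̄_B ≈ 1.01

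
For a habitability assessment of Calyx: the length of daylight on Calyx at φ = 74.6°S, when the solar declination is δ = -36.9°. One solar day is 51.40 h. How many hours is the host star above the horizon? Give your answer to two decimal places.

51.40 h

Sunrise equation: cos H₀ = −tan φ · tan δ = -2.7258 ≤ −1, so the host star never sets (polar day) and H₀ = π.
Daylight = 2H₀/(2π) × 51.40 h = (3.1416/π) × 51.40 = 51.40 h.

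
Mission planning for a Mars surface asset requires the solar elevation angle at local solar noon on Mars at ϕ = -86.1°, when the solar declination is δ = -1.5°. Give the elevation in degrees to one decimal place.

5.4°

At local noon the hour angle is zero, so the zenith angle equals |ϕ − δ| = |-86.1° − (-1.500°)| = 84.600°.
Elevation = 90° − 84.600° = 5.4°.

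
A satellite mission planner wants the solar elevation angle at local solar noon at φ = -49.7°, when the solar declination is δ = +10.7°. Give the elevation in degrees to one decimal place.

29.6°

At local noon the hour angle is zero, so the zenith angle equals |φ − δ| = |-49.7° − (+10.700°)| = 60.400°.
Elevation = 90° − 60.400° = 29.6°.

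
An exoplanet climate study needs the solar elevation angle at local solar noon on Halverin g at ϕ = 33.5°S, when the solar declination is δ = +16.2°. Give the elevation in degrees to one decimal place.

40.3°

At local noon the hour angle is zero, so the zenith angle equals |ϕ − δ| = |-33.5° − (+16.200°)| = 49.700°.
Elevation = 90° − 49.700° = 40.3°.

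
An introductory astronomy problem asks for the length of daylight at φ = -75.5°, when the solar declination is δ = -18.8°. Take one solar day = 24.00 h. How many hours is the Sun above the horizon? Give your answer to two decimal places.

Sunrise equation: cos H₀ = −tan φ · tan δ = -1.3163 ≤ −1, so the Sun never sets (polar day) and H₀ = π.
Daylight = 2H₀/(2π) × 24.00 h = (3.1416/π) × 24.00 = 24.00 h.

24.00 h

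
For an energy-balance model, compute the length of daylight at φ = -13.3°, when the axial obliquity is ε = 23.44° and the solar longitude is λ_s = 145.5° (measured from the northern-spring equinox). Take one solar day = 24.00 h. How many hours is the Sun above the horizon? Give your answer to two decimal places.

11.58 h

Solar declination: sin δ = sin ε · sin λ_s = sin 23.44° × sin 145.5° = 0.22531, so δ = +13.021°.
cos H₀ = −tan φ · tan δ = −tan(-13.3°) × tan(+13.021°) = 0.0547, so H₀ = 1.5161 rad = 86.87°.
Daylight = 2H₀/(2π) × 24.00 h = (1.5161/π) × 24.00 = 11.58 h.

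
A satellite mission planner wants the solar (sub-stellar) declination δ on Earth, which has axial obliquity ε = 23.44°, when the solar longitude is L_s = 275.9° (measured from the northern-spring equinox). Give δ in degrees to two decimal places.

sin δ = sin ε · sin L_s = sin 23.44° × sin 275.9° = -0.395681.
δ = arcsin(-0.395681) = -23.31°.

δ = -23.31°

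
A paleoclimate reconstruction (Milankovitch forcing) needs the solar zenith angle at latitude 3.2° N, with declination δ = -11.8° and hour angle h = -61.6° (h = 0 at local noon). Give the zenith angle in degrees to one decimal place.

θ_z = 63.0°

cos θ_z = sin ϕ sin δ + cos ϕ cos δ cos h = -0.011415 + 0.464847 = 0.453432.
θ_z = arccos(0.453432) = 63.0°.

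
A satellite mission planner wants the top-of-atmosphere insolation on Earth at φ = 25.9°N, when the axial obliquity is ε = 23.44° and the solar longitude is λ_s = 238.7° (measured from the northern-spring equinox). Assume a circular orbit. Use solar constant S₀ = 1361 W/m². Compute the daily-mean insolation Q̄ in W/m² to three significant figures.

Q̄ ≈ 271 W/m²

Solar declination: sin δ = sin ε · sin λ_s = sin 23.44° × sin 238.7° = -0.33989, so δ = -19.870°.
cos H₀ = −tan(+25.9°) tan(-19.870°) = 0.1755, H₀ = 1.3944 rad.
Bracket: H₀ sin φ sin δ + cos φ cos δ sin H₀ = 1.3944×0.43680×-0.33989 + 0.89956×0.94046×0.98448 = -0.207018 + 0.832870 = 0.625852.
Q̄ = (S₀/π) × [bracket] = (1361/π) × 0.625852 = 271.1 W/m².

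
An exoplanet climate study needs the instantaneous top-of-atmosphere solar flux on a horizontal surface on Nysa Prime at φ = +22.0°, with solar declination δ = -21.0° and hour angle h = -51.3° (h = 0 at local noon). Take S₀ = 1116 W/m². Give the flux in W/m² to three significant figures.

454 W/m²

cos θ_z = sin φ sin δ + cos φ cos δ cos h = -0.134247 + 0.541210 = 0.406963.
Flux = S₀ · cos θ_z = 1116 × 0.406963 = 454.2 W/m².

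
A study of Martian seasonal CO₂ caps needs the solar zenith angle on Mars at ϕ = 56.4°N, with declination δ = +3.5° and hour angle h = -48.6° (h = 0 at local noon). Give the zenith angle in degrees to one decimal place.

cos θ_z = sin ϕ sin δ + cos ϕ cos δ cos h = 0.050849 + 0.365282 = 0.416131.
θ_z = arccos(0.416131) = 65.4°.

θ_z = 65.4°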